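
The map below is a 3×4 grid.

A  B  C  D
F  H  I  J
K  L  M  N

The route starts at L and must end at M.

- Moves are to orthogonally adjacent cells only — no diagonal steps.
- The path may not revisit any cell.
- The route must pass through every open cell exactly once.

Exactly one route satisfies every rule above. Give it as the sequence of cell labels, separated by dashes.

L - K - F - A - B - H - I - C - D - J - N - M

Need to visit all 12 open cells exactly once, starting at L and ending at M.
Cell D has only two open neighbours (J and C), so the path must pass straight through it: one of those is the cell it's entered from and the other is where it exits.
Route from L: left 1 to K, up 2 to A, right 1 to B, down 1 to H, right 1 to I, up 1 to C, right 1 to D, down 2 to N, left 1 to M — 11 moves in all.
Check: all 12 open cells covered.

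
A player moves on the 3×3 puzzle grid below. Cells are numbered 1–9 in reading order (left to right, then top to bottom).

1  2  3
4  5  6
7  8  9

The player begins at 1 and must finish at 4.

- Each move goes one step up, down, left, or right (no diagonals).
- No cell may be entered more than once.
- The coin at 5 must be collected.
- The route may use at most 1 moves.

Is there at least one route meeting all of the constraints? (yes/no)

Even ignoring the no-revisit rule, getting from 1 to 4 via 5 needs at least 2 + 1 = 3 moves (Manhattan distance per leg), which exceeds the 1-move limit.

no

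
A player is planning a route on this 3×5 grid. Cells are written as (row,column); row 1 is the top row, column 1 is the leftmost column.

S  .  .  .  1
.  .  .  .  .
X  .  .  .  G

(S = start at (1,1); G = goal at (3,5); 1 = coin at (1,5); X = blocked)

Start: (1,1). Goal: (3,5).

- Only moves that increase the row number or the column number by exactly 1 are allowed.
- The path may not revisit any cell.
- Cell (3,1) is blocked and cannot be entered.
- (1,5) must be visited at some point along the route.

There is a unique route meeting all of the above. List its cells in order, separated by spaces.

Moves only go right or down, so the column and row indices never decrease.
Route from (1,1): 4× right (reaching (1,5)), 2× down (reaching (3,5)) — 6 moves in all.
Check: all required cells visited.

(1,1) (1,2) (1,3) (1,4) (1,5) (2,5) (3,5)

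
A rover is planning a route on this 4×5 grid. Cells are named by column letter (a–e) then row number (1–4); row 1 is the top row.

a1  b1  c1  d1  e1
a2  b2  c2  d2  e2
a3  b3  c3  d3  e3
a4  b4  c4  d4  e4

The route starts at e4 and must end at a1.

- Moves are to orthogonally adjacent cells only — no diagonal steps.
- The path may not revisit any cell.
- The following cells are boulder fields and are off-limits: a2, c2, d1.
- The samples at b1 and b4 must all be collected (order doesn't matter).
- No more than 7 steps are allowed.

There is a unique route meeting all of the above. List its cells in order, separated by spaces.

Any route must reach b1 and b4 and still end at a1 within 7 moves, so the order of the required stops is forced.
Route from e4: 3× left (reaching b4), 3× up (reaching b1), left to a1 — 7 moves in all.
Check: all required cells visited; 7 ≤ 7 moves.

e4 d4 c4 b4 b3 b2 b1 a1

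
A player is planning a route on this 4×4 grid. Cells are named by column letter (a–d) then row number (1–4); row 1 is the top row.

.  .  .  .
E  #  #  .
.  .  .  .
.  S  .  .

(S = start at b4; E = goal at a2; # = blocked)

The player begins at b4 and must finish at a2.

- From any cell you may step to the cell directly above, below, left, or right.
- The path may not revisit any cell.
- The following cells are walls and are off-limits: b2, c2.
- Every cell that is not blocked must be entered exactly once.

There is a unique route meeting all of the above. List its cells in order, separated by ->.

Need to visit all 14 open cells exactly once, starting at b4 and ending at a2.
Cell a4 has only two open neighbours (a3 and b4), so the path must pass straight through it: one of those is the cell it's entered from and the other is where it exits.
Route from b4: left to a4, up to a3, 2× right (reaching c3), down to c4, right to d4, 3× up (reaching d1), 3× left (reaching a1), down to a2 — 13 moves in all.
Check: all 14 open cells covered.

b4 -> a4 -> a3 -> b3 -> c3 -> c4 -> d4 -> d3 -> d2 -> d1 -> c1 -> b1 -> a1 -> a2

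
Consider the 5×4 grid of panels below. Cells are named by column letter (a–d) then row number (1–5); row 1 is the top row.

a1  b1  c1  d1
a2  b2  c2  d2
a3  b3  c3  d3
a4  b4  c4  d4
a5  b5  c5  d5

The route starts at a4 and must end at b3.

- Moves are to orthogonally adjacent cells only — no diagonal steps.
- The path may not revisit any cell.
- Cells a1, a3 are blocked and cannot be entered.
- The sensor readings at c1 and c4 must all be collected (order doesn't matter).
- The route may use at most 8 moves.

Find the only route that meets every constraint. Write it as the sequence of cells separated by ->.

The budget equals the shortest possible length, so every move has to be on a shortest route through the required cells.
Route from a4: 2× right (reaching c4), 3× up (reaching c1), left to b1, 2× down (reaching b3) — 8 moves in all.
Check: all required cells visited; 8 ≤ 8 moves.

a4 -> b4 -> c4 -> c3 -> c2 -> c1 -> b1 -> b2 -> b3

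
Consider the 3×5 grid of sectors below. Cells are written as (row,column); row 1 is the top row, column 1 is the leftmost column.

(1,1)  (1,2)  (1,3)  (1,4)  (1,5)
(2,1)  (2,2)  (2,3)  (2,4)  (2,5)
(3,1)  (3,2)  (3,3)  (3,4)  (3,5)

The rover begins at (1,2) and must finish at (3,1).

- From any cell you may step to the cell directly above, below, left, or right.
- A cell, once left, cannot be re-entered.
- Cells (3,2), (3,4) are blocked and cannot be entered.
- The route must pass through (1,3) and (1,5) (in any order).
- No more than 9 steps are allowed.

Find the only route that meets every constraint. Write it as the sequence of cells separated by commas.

The budget equals the shortest possible length, so every move has to be on a shortest route through the required cells.
Route from (1,2): 3× right (reaching (1,5)), down to (2,5), 4× left (reaching (2,1)), down to (3,1) — 9 moves in all.
Check: all required cells visited; 9 ≤ 9 moves.

(1,2), (1,3), (1,4), (1,5), (2,5), (2,4), (2,3), (2,2), (2,1), (3,1)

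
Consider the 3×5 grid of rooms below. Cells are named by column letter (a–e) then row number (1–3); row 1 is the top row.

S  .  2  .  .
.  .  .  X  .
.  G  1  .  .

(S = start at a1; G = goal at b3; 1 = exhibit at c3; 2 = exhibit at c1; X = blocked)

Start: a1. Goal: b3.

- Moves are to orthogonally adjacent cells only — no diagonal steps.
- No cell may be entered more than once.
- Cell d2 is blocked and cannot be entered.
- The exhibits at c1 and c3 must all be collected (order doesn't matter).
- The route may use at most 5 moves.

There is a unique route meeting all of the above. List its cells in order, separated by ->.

The 5-move cap with required stops at c1, c3 leaves no slack for detours.
Route from a1: right 2 to c1, down 2 to c3, left 1 to b3 — 5 moves in all.
Check: all required cells visited; 5 ≤ 5 moves.

a1 -> b1 -> c1 -> c2 -> c3 -> b3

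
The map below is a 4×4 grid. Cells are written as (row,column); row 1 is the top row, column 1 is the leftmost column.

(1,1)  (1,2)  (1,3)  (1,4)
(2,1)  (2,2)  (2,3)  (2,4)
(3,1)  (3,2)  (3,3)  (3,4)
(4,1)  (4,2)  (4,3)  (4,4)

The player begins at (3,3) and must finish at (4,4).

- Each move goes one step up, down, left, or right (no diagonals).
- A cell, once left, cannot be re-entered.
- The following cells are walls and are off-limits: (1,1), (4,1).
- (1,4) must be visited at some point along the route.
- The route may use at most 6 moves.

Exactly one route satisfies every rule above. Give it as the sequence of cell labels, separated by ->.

(3,3) -> (2,3) -> (1,3) -> (1,4) -> (2,4) -> (3,4) -> (4,4)

The 6-move cap with required stops at (1,4) leaves no slack for detours.
Route from (3,3): 2× up (reaching (1,3)), right to (1,4), 3× down (reaching (4,4)) — 6 moves in all.
Check: all required cells visited; 6 ≤ 6 moves.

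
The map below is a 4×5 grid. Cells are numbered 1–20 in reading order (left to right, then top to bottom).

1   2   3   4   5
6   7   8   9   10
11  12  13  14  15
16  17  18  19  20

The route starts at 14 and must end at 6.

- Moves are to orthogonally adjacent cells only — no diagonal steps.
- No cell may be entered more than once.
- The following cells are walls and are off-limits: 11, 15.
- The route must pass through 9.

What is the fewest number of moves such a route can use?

4

Any route passes through 9 somewhere between 14 and 6. Summing Manhattan distances along the two legs (14 → 9 → 6) gives a lower bound of 1 + 3 = 4 moves.
A route of 4 moves achieves this: 14 → 9 → 8 → 7 → 6.
Since 4 matches the lower bound, it is optimal.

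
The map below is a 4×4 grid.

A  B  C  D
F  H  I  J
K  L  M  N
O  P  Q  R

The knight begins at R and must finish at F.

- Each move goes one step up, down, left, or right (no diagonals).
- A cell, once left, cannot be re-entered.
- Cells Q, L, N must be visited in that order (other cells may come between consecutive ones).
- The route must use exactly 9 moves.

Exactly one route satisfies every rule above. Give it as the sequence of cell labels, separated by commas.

R, Q, P, L, M, N, J, I, H, F

The waypoints must appear in the order Q, L, N, with no cell reused.
Route from R: 2× left (reaching P), up to L, 2× right (reaching N), up to J, 3× left (reaching F) — 9 moves in all.
Check: order respected (Q at step 1, L at step 3, N at step 5); 9 moves as required.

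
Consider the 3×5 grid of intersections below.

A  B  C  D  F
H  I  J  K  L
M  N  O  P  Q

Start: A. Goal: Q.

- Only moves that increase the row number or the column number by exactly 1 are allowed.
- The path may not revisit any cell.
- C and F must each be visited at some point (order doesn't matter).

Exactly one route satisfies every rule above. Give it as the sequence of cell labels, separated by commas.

A, B, C, D, F, L, Q

Moves only go right or down, so the column and row indices never decrease.
Route from A: 4× right (reaching F), 2× down (reaching Q) — 6 moves in all.
Check: all required cells visited.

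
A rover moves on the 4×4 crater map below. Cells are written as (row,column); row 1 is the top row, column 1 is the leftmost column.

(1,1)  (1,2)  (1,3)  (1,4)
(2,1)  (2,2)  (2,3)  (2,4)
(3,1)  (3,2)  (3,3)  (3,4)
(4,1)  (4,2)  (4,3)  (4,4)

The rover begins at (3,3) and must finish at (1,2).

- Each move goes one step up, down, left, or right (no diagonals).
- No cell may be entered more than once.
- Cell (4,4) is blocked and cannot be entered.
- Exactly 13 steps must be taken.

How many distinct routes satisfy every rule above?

1

Need simple routes of exactly 13 moves from (3,3) to (1,2) (Manhattan distance 3, so 5 moves are spent on a detour and 5 undoing it).
Enumerating: (3,3) (3,4) (2,4) (1,4) (1,3) (2,3) (2,2) (3,2) (4,2) (4,1) (3,1) (2,1) (1,1) (1,2).
That gives 1 route.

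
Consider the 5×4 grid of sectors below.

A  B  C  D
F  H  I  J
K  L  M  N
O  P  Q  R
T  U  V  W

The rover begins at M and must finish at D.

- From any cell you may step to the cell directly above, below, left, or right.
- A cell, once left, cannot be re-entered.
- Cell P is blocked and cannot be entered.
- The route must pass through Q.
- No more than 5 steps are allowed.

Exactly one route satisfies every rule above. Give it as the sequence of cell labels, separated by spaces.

M Q R N J D

The 5-move cap with required stops at Q leaves no slack for detours.
Route from M: down to Q, right to R, 3× up (reaching D) — 5 moves in all.
Check: all required cells visited; 5 ≤ 5 moves.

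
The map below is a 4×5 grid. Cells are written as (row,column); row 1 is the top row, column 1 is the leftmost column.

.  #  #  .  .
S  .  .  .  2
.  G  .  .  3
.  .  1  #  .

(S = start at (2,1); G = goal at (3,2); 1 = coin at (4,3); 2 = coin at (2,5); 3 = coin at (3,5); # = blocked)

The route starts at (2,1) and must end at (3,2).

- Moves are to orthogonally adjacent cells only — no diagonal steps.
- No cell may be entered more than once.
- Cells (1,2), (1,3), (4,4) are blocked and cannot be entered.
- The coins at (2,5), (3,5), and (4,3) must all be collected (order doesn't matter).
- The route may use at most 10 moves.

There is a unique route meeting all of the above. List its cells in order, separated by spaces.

(2,1) (2,2) (2,3) (2,4) (2,5) (3,5) (3,4) (3,3) (4,3) (4,2) (3,2)

Any route must reach (2,5), (3,5), and (4,3) and still end at (3,2) within 10 moves, so the order of the required stops is forced.
Route from (2,1): 4× right (reaching (2,5)), down to (3,5), 2× left (reaching (3,3)), down to (4,3), left to (4,2), up to (3,2) — 10 moves in all.
Check: all required cells visited; 10 ≤ 10 moves.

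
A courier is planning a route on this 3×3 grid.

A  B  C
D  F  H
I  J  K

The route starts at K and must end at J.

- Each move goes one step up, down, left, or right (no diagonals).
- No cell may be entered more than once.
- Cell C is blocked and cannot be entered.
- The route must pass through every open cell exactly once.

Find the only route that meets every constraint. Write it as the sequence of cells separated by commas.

Need to visit all 8 open cells exactly once, starting at K and ending at J.
Route from K: up 1 to H, left 1 to F, up 1 to B, left 1 to A, down 2 to I, right 1 to J — 7 moves in all.
Check: all 8 open cells covered.

K, H, F, B, A, D, I, J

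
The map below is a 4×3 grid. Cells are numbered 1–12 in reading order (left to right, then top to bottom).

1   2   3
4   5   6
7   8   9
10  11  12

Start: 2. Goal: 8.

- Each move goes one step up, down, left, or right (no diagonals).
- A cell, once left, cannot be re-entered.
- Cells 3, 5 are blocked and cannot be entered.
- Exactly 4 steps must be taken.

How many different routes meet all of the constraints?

1

Need simple routes of exactly 4 moves from 2 to 8 (Manhattan distance 2, so 1 moves are spent on a detour and 1 undoing it).
Enumerating: 2 1 4 7 8.
That gives 1 route.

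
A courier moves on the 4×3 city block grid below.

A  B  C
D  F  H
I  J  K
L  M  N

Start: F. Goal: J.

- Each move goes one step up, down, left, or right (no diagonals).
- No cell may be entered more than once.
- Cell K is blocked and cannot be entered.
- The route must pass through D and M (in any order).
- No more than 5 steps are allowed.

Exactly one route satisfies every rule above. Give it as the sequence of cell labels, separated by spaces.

The 5-move cap with required stops at D, M leaves no slack for detours.
Route from F: left 1 to D, down 2 to L, right 1 to M, up 1 to J — 5 moves in all.
Check: all required cells visited; 5 ≤ 5 moves.

F D I L M J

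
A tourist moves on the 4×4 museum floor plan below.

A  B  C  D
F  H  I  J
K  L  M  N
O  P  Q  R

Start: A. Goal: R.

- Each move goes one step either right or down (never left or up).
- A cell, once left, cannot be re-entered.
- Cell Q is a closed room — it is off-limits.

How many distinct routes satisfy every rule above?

10

A right/down-only route from A to R makes exactly 3 down-moves and 3 right-moves in some order.
With no other constraints that would be C(6,3) = 20 routes.
Subtract routes through each blocked cell (inclusion–exclusion for overlaps): − through Q: 10 → 10.
That gives 10 routes.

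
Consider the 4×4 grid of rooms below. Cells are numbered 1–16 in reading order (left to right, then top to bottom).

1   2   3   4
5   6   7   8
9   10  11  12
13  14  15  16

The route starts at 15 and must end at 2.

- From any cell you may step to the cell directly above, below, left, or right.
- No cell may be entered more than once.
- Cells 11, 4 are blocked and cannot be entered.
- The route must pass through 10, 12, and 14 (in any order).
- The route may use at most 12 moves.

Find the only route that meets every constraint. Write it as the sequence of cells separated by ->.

15 -> 16 -> 12 -> 8 -> 7 -> 6 -> 10 -> 14 -> 13 -> 9 -> 5 -> 1 -> 2

The budget equals the shortest possible length, so every move has to be on a shortest route through the required cells.
Route from 15: right to 16, 2× up (reaching 8), 2× left (reaching 6), 2× down (reaching 14), left to 13, 3× up (reaching 1), right to 2 — 12 moves in all.
Check: all required cells visited; 12 ≤ 12 moves.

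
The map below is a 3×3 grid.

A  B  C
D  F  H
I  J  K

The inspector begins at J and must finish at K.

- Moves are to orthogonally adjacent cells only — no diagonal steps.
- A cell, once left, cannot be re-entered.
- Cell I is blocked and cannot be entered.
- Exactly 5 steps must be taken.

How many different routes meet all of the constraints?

1

Need simple routes of exactly 5 moves from J to K (Manhattan distance 1, so 2 moves are spent on a detour and 2 undoing it).
Enumerating: J F B C H K.
That gives 1 route.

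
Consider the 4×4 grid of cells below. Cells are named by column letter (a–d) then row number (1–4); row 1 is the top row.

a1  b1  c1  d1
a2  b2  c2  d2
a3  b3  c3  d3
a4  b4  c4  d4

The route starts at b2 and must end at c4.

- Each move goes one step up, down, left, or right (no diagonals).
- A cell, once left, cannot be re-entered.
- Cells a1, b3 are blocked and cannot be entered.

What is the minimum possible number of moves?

3

The Manhattan distance from b2 to c4 is |2−4| + |2−3| = 3, so at least 3 moves are needed.
A route of 3 moves achieves this: b2 → c2 → c3 → c4.
Since 3 matches the lower bound, it is optimal.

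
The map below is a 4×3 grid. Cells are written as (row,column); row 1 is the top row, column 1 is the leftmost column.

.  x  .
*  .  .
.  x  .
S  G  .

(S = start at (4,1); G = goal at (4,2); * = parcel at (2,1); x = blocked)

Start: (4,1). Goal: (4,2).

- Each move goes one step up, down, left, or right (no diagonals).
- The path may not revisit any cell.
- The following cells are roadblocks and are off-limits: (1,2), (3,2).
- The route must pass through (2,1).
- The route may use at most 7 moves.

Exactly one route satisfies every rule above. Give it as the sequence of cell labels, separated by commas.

(4,1), (3,1), (2,1), (2,2), (2,3), (3,3), (4,3), (4,2)

Any route must reach (2,1) and still end at (4,2) within 7 moves, so the order of the required stops is forced.
Route from (4,1): up 2 to (2,1), right 2 to (2,3), down 2 to (4,3), left 1 to (4,2) — 7 moves in all.
Check: all required cells visited; 7 ≤ 7 moves.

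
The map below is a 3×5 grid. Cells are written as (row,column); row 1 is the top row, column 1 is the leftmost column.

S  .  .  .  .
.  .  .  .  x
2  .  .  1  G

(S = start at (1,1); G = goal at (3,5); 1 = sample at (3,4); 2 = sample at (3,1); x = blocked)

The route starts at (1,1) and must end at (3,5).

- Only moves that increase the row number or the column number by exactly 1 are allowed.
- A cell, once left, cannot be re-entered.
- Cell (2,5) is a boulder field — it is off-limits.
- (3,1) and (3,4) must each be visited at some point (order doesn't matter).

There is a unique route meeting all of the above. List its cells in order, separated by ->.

Moves only go right or down, so the column and row indices never decrease.
Route from (1,1): down 2 to (3,1), right 4 to (3,5) — 6 moves in all.
Check: all required cells visited.

(1,1) -> (2,1) -> (3,1) -> (3,2) -> (3,3) -> (3,4) -> (3,5)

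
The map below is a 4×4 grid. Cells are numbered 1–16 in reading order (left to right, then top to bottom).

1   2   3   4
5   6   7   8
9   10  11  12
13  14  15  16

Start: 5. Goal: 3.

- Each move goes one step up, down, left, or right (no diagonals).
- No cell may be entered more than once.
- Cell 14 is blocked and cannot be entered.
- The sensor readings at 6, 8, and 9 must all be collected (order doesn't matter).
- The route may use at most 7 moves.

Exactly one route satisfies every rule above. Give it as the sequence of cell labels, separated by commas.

5, 9, 10, 6, 7, 8, 4, 3

The 7-move cap with required stops at 6, 8, 9 leaves no slack for detours.
Route from 5: down to 9, right to 10, up to 6, 2× right (reaching 8), up to 4, left to 3 — 7 moves in all.
Check: all required cells visited; 7 ≤ 7 moves.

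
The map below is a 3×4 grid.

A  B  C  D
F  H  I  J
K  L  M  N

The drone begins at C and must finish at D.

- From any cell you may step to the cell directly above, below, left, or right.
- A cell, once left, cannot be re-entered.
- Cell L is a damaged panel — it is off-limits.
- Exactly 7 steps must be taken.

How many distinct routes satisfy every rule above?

2

Need simple routes of exactly 7 moves from C to D (Manhattan distance 1, so 3 moves are spent on a detour and 3 undoing it).
Enumerating: C B H I M N J D | C B A F H I J D.
That gives 2 routes.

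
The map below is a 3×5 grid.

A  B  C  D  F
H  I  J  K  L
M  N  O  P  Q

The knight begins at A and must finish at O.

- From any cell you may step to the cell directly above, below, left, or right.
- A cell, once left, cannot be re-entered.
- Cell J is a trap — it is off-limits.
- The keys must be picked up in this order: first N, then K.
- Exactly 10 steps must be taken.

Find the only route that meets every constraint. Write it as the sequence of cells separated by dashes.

A - H - M - N - I - B - C - D - K - P - O

The waypoints must appear in the order N, K, with no cell reused.
Route from A: 2× down (reaching M), right to N, 2× up (reaching B), 2× right (reaching D), 2× down (reaching P), left to O — 10 moves in all.
Check: order respected (N at step 3, K at step 8); 10 moves as required.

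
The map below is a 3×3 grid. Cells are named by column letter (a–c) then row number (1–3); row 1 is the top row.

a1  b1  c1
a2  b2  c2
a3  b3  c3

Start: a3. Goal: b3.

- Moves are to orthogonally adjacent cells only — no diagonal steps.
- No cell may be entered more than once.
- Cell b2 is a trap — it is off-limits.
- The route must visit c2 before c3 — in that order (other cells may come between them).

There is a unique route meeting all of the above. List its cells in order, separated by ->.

a3 -> a2 -> a1 -> b1 -> c1 -> c2 -> c3 -> b3

The waypoints must appear in the order c2, c3, with no cell reused.
Route from a3: 2× up (reaching a1), 2× right (reaching c1), 2× down (reaching c3), left to b3 — 7 moves in all.
Check: order respected (c2 at step 5, c3 at step 6).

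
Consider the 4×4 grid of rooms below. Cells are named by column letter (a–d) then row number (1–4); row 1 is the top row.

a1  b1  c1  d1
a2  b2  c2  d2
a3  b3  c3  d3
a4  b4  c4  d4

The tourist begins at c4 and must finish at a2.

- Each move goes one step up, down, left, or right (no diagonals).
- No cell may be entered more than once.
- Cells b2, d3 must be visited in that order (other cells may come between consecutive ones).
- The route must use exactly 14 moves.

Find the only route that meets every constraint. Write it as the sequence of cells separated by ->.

c4 -> b4 -> a4 -> a3 -> b3 -> b2 -> c2 -> c3 -> d3 -> d2 -> d1 -> c1 -> b1 -> a1 -> a2

The waypoints must appear in the order b2, d3, with no cell reused.
Route from c4: left 2 to a4, up 1 to a3, right 1 to b3, up 1 to b2, right 1 to c2, down 1 to c3, right 1 to d3, up 2 to d1, left 3 to a1, down 1 to a2 — 14 moves in all.
Check: order respected (b2 at step 5, d3 at step 8); 14 moves as required.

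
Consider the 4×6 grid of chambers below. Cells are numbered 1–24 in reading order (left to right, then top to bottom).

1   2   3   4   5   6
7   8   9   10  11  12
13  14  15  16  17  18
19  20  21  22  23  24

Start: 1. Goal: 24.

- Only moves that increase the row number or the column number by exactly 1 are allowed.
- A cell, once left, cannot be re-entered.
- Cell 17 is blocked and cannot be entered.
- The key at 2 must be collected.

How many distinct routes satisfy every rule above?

A right/down-only route from 1 to 24 makes exactly 3 down-moves and 5 right-moves in some order.
With no other constraints that would be C(8,3) = 56 routes.
Split at 2 and multiply the segment counts (each segment already excludes blocked cells): 1→2: 1; 2→24: 15; product = 15.
That gives 15 routes.

15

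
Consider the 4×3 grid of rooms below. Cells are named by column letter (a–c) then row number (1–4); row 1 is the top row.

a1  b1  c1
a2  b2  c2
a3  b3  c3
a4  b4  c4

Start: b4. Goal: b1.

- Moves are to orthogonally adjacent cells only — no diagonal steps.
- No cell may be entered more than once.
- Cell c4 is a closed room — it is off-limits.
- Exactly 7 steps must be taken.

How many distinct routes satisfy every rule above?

7

Need simple routes of exactly 7 moves from b4 to b1 (Manhattan distance 3, so 2 moves are spent on a detour and 2 undoing it).
Enumerating: b4 b3 a3 a2 b2 c2 c1 b1 | b4 b3 c3 c2 b2 a2 a1 b1 | b4 a4 a3 a2 b2 c2 c1 b1 | b4 a4 a3 b3 b2 a2 a1 b1 | b4 a4 a3 b3 b2 c2 c1 b1 | b4 a4 a3 b3 c3 c2 c1 b1 | b4 a4 a3 b3 c3 c2 b2 b1.
That gives 7 routes.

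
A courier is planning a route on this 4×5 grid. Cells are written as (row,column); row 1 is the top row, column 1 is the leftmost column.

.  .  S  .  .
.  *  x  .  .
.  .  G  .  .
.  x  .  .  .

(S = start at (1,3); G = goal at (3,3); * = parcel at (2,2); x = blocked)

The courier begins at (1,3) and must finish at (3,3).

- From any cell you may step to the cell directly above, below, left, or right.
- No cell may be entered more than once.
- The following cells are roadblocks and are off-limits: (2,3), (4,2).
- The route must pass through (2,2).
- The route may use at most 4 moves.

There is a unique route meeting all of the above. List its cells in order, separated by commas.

The budget equals the shortest possible length, so every move has to be on a shortest route through the required cells.
Route from (1,3): left to (1,2), 2× down (reaching (3,2)), right to (3,3) — 4 moves in all.
Check: all required cells visited; 4 ≤ 4 moves.

(1,3), (1,2), (2,2), (3,2), (3,3)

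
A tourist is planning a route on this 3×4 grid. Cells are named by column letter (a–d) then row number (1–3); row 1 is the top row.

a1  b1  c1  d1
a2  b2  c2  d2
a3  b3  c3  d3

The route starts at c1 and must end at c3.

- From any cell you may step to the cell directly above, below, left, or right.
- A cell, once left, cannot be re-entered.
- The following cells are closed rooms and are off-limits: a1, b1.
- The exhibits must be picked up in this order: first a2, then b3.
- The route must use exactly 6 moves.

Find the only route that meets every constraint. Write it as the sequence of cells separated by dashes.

The waypoints must appear in the order a2, b3, with no cell reused.
Route from c1: down to c2, 2× left (reaching a2), down to a3, 2× right (reaching c3) — 6 moves in all.
Check: order respected (a2 at step 3, b3 at step 5); 6 moves as required.

c1 - c2 - b2 - a2 - a3 - b3 - c3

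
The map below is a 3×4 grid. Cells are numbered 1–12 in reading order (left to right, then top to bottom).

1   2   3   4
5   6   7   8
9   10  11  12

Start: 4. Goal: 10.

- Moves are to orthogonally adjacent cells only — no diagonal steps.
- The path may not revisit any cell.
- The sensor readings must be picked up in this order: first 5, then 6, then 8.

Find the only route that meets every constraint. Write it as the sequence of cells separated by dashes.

The waypoints must appear in the order 5, 6, 8, with no cell reused.
Route from 4: 3× left (reaching 1), down to 5, 3× right (reaching 8), down to 12, 2× left (reaching 10) — 10 moves in all.
Check: order respected (5 at step 4, 6 at step 5, 8 at step 7).

4 - 3 - 2 - 1 - 5 - 6 - 7 - 8 - 12 - 11 - 10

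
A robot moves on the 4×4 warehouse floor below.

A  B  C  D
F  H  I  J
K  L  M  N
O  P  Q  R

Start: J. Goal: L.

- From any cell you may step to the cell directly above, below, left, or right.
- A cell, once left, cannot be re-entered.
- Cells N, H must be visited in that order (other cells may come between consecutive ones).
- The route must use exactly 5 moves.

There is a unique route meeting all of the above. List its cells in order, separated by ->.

J -> N -> M -> I -> H -> L

The waypoints must appear in the order N, H, with no cell reused.
Route from J: down 1 to N, left 1 to M, up 1 to I, left 1 to H, down 1 to L — 5 moves in all.
Check: order respected (N at step 1, H at step 4); 5 moves as required.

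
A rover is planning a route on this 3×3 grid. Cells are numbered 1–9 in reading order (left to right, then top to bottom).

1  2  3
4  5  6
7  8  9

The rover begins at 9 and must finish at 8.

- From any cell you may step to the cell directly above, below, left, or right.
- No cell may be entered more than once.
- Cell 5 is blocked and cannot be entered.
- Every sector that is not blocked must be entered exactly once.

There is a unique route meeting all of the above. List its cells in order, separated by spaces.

Need to visit all 8 open cells exactly once, starting at 9 and ending at 8.
Cell 2 has only two open neighbours (1 and 3), so the path must pass straight through it: one of those is the cell it's entered from and the other is where it exits.
Route from 9: 2× up (reaching 3), 2× left (reaching 1), 2× down (reaching 7), right to 8 — 7 moves in all.
Check: all 8 open cells covered.

9 6 3 2 1 4 7 8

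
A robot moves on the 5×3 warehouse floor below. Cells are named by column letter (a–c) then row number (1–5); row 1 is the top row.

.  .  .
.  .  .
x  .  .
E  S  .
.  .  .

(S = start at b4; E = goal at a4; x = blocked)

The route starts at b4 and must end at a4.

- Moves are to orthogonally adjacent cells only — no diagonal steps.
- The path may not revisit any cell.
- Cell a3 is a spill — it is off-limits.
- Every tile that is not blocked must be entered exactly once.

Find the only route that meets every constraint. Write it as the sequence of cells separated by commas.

b4, b3, b2, a2, a1, b1, c1, c2, c3, c4, c5, b5, a5, a4

Need to visit all 14 open cells exactly once, starting at b4 and ending at a4.
Cell c1 has only two open neighbours (c2 and b1), so the path must pass straight through it: one of those is the cell it's entered from and the other is where it exits.
Route from b4: up 2 to b2, left 1 to a2, up 1 to a1, right 2 to c1, down 4 to c5, left 2 to a5, up 1 to a4 — 13 moves in all.
Check: all 14 open cells covered.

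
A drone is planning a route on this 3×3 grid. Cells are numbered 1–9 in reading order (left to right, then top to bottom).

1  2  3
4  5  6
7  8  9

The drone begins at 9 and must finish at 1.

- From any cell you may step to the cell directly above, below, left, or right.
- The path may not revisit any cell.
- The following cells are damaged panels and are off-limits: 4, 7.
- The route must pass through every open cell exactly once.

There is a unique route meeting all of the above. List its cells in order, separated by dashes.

Need to visit all 7 open cells exactly once, starting at 9 and ending at 1.
Cell 3 has only two open neighbours (6 and 2), so the path must pass straight through it: one of those is the cell it's entered from and the other is where it exits.
Route from 9: left 1 to 8, up 1 to 5, right 1 to 6, up 1 to 3, left 2 to 1 — 6 moves in all.
Check: all 7 open cells covered.

9 - 8 - 5 - 6 - 3 - 2 - 1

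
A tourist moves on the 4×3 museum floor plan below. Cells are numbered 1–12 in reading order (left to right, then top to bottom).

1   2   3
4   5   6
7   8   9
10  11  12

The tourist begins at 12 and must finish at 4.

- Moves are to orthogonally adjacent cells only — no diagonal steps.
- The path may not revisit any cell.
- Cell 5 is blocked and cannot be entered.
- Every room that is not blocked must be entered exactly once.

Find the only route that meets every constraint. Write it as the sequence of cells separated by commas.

Need to visit all 11 open cells exactly once, starting at 12 and ending at 4.
Route from 12: 2× left (reaching 10), up to 7, 2× right (reaching 9), 2× up (reaching 3), 2× left (reaching 1), down to 4 — 10 moves in all.
Check: all 11 open cells covered.

12, 11, 10, 7, 8, 9, 6, 3, 2, 1, 4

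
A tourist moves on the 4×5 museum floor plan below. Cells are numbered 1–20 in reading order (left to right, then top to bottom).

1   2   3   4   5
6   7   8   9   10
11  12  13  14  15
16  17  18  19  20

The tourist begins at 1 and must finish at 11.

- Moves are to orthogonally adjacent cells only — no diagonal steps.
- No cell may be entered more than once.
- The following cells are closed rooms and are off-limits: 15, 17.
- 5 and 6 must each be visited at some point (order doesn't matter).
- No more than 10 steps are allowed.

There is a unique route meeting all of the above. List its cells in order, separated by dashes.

1 - 2 - 3 - 4 - 5 - 10 - 9 - 8 - 7 - 6 - 11

The 10-move cap with required stops at 5, 6 leaves no slack for detours.
Route from 1: 4× right (reaching 5), down to 10, 4× left (reaching 6), down to 11 — 10 moves in all.
Check: all required cells visited; 10 ≤ 10 moves.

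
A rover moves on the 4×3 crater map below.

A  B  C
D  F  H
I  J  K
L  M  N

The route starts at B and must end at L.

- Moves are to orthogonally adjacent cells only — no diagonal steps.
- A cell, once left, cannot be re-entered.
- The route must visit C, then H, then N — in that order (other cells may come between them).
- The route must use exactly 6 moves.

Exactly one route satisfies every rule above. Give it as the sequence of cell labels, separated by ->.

The waypoints must appear in the order C, H, N, with no cell reused.
Route from B: right to C, 3× down (reaching N), 2× left (reaching L) — 6 moves in all.
Check: order respected (C at step 1, H at step 2, N at step 4); 6 moves as required.

B -> C -> H -> K -> N -> M -> L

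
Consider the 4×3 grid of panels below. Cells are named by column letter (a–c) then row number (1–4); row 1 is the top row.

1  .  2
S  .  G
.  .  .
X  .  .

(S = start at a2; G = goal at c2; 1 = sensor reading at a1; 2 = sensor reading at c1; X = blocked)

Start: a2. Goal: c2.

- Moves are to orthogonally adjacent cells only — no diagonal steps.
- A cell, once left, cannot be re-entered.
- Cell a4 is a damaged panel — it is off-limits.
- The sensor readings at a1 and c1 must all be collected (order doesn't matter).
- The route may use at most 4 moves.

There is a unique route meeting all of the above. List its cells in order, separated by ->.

The budget equals the shortest possible length, so every move has to be on a shortest route through the required cells.
Route from a2: up to a1, 2× right (reaching c1), down to c2 — 4 moves in all.
Check: all required cells visited; 4 ≤ 4 moves.

a2 -> a1 -> b1 -> c1 -> c2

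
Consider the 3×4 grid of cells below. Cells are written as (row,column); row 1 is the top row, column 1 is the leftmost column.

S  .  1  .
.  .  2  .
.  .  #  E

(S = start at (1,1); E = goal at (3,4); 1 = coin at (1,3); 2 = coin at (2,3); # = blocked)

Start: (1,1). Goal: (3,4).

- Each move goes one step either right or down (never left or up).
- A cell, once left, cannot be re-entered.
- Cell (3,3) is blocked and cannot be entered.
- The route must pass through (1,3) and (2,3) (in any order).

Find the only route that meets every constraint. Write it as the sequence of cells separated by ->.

Moves only go right or down, so the column and row indices never decrease.
Route from (1,1): 2× right (reaching (1,3)), down to (2,3), right to (2,4), down to (3,4) — 5 moves in all.
Check: all required cells visited.

(1,1) -> (1,2) -> (1,3) -> (2,3) -> (2,4) -> (3,4)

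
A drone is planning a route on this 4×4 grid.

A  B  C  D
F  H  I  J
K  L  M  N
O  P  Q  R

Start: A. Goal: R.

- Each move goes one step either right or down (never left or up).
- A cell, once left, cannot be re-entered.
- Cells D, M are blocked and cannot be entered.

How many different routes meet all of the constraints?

7

A right/down-only route from A to R makes exactly 3 down-moves and 3 right-moves in some order.
With no other constraints that would be C(6,3) = 20 routes.
Subtract routes through each blocked cell (inclusion–exclusion for overlaps): − through D: 1 − through M: 12 → 7.
That gives 7 routes.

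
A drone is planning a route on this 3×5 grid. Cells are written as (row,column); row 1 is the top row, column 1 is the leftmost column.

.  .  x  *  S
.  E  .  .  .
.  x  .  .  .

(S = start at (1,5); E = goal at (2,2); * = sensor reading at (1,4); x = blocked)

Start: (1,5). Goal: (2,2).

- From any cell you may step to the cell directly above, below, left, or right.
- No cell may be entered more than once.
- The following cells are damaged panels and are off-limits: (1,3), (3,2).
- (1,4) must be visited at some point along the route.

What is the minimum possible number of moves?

4

Any route passes through (1,4) somewhere between (1,5) and (2,2). Summing Manhattan distances along the two legs ((1,5) → (1,4) → (2,2)) gives a lower bound of 1 + 3 = 4 moves.
A route of 4 moves achieves this: (1,5) → (1,4) → (2,4) → (2,3) → (2,2).
Since 4 matches the lower bound, it is optimal.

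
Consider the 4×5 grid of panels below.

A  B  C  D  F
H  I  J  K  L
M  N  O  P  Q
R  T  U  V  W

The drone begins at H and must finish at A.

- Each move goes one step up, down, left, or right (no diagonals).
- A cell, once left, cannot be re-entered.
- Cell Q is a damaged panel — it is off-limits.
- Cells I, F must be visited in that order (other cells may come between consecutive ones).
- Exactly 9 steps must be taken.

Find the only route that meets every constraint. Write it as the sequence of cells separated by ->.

H -> I -> J -> K -> L -> F -> D -> C -> B -> A

The waypoints must appear in the order I, F, with no cell reused.
Route from H: right 4 to L, up 1 to F, left 4 to A — 9 moves in all.
Check: order respected (I at step 1, F at step 5); 9 moves as required.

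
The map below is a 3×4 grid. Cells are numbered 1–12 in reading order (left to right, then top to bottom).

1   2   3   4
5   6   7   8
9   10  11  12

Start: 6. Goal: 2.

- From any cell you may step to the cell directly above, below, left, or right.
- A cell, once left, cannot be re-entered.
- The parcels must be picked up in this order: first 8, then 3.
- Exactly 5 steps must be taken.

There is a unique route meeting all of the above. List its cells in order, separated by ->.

6 -> 7 -> 8 -> 4 -> 3 -> 2

The waypoints must appear in the order 8, 3, with no cell reused.
Route from 6: right 2 to 8, up 1 to 4, left 2 to 2 — 5 moves in all.
Check: order respected (8 at step 2, 3 at step 4); 5 moves as required.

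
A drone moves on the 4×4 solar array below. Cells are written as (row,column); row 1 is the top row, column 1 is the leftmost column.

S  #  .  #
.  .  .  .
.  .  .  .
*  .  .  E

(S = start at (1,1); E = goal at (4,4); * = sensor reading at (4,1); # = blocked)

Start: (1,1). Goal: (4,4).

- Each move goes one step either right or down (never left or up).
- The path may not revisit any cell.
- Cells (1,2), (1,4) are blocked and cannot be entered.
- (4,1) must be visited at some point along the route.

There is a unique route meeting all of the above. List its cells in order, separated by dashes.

(1,1) - (2,1) - (3,1) - (4,1) - (4,2) - (4,3) - (4,4)

Moves only go right or down, so the column and row indices never decrease.
Route from (1,1): 3× down (reaching (4,1)), 3× right (reaching (4,4)) — 6 moves in all.
Check: all required cells visited.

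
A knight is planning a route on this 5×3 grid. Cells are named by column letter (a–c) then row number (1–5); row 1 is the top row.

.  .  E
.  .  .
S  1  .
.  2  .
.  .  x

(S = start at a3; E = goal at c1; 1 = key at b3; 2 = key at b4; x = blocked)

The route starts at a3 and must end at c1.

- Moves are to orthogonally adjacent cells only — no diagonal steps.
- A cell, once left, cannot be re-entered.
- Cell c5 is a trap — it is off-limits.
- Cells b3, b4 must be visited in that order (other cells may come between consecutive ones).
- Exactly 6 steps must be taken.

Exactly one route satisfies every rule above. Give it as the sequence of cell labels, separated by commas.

a3, b3, b4, c4, c3, c2, c1

The waypoints must appear in the order b3, b4, with no cell reused.
Route from a3: right 1 to b3, down 1 to b4, right 1 to c4, up 3 to c1 — 6 moves in all.
Check: order respected (1 at step 1, 2 at step 2); 6 moves as required.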